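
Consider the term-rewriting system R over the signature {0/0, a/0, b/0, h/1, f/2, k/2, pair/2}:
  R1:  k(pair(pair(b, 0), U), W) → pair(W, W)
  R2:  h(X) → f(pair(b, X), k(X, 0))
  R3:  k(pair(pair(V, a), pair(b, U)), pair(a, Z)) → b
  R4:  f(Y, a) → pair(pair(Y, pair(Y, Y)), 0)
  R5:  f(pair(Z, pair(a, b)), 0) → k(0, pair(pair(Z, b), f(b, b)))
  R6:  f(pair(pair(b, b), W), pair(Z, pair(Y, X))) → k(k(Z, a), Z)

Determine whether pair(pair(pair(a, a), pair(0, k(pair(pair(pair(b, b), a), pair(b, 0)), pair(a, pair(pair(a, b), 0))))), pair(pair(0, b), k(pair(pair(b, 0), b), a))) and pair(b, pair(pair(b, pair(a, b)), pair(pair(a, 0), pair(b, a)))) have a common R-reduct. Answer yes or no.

Reduce t₁ = pair(pair(pair(a, a), pair(0, k(pair(pair(pair(b, b), a), pair(b, 0)), pair(a, pair(pair(a, b), 0))))), pair(pair(0, b), k(pair(pair(b, 0), b), a))):
1. pair(pair(pair(a, a), pair(0, k(pair(pair(pair(b, b), a), pair(b, 0)), pair(a, pair(pair(a, b), 0))))), pair(pair(0, b), k(pair(pair(b, 0), b), a)))  →  pair(pair(pair(a, a), pair(0, b)), pair(pair(0, b), k(pair(pair(b, 0), b), a)))   [R3 at 1.2.2]
2. pair(pair(pair(a, a), pair(0, b)), pair(pair(0, b), k(pair(pair(b, 0), b), a)))  →  pair(pair(pair(a, a), pair(0, b)), pair(pair(0, b), pair(a, a)))   [R1 at 2.2]

Reduce t₂ = pair(b, pair(pair(b, pair(a, b)), pair(pair(a, 0), pair(b, a)))):

no — NF(t₁) = pair(pair(pair(a, a), pair(0, b)), pair(pair(0, b), pair(a, a))), NF(t₂) = pair(b, pair(pair(b, pair(a, b)), pair(pair(a, 0), pair(b, a))))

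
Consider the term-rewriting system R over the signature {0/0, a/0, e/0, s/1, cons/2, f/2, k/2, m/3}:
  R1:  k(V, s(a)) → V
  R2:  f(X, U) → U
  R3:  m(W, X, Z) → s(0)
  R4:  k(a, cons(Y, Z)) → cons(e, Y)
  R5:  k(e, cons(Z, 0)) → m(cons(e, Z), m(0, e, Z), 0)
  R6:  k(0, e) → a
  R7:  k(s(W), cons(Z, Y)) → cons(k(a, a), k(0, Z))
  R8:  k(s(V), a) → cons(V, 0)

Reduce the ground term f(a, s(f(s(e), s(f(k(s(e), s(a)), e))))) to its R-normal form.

s(s(e))

1. f(a, s(f(s(e), s(f(k(s(e), s(a)), e)))))  →  s(f(s(e), s(f(k(s(e), s(a)), e))))   [R2 at ε]
2. s(f(s(e), s(f(k(s(e), s(a)), e))))  →  s(s(f(k(s(e), s(a)), e)))   [R2 at 1]
3. s(s(f(k(s(e), s(a)), e)))  →  s(s(e))   [R2 at 1.1]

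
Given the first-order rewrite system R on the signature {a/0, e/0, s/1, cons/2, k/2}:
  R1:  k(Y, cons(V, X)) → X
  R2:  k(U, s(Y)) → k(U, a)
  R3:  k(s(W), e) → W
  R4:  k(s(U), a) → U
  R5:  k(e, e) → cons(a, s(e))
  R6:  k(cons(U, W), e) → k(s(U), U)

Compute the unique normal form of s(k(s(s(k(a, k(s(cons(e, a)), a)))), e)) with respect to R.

1. s(k(s(s(k(a, k(s(cons(e, a)), a)))), e))  →  s(s(k(a, k(s(cons(e, a)), a))))   [R3 at 1]
2. s(s(k(a, k(s(cons(e, a)), a))))  →  s(s(k(a, cons(e, a))))   [R4 at 1.1.2]
3. s(s(k(a, cons(e, a))))  →  s(s(a))   [R1 at 1.1]

s(s(a))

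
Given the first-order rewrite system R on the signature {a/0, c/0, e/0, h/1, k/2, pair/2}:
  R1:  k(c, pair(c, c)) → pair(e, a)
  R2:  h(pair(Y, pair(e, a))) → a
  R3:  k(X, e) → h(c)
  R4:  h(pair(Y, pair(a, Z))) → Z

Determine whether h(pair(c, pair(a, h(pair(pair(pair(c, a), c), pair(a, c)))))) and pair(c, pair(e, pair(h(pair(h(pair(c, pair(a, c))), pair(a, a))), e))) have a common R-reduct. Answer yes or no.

no — NF(t₁) = c, NF(t₂) = pair(c, pair(e, pair(a, e)))

Reduce t₁ = h(pair(c, pair(a, h(pair(pair(pair(c, a), c), pair(a, c)))))):
1. h(pair(c, pair(a, h(pair(pair(pair(c, a), c), pair(a, c))))))  →  h(pair(pair(pair(c, a), c), pair(a, c)))   [R4 at ε]
2. h(pair(pair(pair(c, a), c), pair(a, c)))  →  c   [R4 at ε]

Reduce t₂ = pair(c, pair(e, pair(h(pair(h(pair(c, pair(a, c))), pair(a, a))), e))):
1. pair(c, pair(e, pair(h(pair(h(pair(c, pair(a, c))), pair(a, a))), e)))  →  pair(c, pair(e, pair(a, e)))   [R4 at 2.2.1]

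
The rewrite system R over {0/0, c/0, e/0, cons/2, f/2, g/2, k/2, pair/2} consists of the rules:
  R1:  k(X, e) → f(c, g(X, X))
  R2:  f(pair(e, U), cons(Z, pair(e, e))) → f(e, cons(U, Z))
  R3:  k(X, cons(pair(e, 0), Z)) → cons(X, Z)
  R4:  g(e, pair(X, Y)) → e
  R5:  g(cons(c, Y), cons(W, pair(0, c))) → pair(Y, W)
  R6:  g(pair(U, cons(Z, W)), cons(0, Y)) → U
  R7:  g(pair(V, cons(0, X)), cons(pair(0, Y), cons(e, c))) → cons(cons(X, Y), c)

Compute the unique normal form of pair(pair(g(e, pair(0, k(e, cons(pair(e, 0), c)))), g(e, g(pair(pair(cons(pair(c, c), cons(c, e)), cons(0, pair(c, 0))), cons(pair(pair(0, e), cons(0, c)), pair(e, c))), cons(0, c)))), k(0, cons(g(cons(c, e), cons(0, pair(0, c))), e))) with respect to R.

pair(pair(e, e), cons(0, e))

1. pair(pair(g(e, pair(0, k(e, cons(pair(e, 0), c)))), g(e, g(pair(pair(cons(pair(c, c), cons(c, e)), cons(0, pair(c, 0))), cons(pair(pair(0, e), cons(0, c)), pair(e, c))), cons(0, c)))), k(0, cons(g(cons(c, e), cons(0, pair(0, c))), e)))  →  pair(pair(e, g(e, g(pair(pair(cons(pair(c, c), cons(c, e)), cons(0, pair(c, 0))), cons(pair(pair(0, e), cons(0, c)), pair(e, c))), cons(0, c)))), k(0, cons(g(cons(c, e), cons(0, pair(0, c))), e)))   [R4 at 1.1]
2. pair(pair(e, g(e, g(pair(pair(cons(pair(c, c), cons(c, e)), cons(0, pair(c, 0))), cons(pair(pair(0, e), cons(0, c)), pair(e, c))), cons(0, c)))), k(0, cons(g(cons(c, e), cons(0, pair(0, c))), e)))  →  pair(pair(e, g(e, pair(cons(pair(c, c), cons(c, e)), cons(0, pair(c, 0))))), k(0, cons(g(cons(c, e), cons(0, pair(0, c))), e)))   [R6 at 1.2.2]
3. pair(pair(e, g(e, pair(cons(pair(c, c), cons(c, e)), cons(0, pair(c, 0))))), k(0, cons(g(cons(c, e), cons(0, pair(0, c))), e)))  →  pair(pair(e, e), k(0, cons(g(cons(c, e), cons(0, pair(0, c))), e)))   [R4 at 1.2]
4. pair(pair(e, e), k(0, cons(g(cons(c, e), cons(0, pair(0, c))), e)))  →  pair(pair(e, e), k(0, cons(pair(e, 0), e)))   [R5 at 2.2.1]
5. pair(pair(e, e), k(0, cons(pair(e, 0), e)))  →  pair(pair(e, e), cons(0, e))   [R3 at 2]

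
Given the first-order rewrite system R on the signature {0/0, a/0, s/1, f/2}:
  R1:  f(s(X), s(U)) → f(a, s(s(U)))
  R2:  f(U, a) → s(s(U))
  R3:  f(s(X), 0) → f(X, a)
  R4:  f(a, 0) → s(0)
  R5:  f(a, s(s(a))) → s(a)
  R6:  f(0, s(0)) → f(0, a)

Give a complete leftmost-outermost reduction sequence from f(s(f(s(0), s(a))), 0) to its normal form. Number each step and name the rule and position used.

1. f(s(f(s(0), s(a))), 0)  →  f(f(s(0), s(a)), a)   [R3 at ε]
2. f(f(s(0), s(a)), a)  →  s(s(f(s(0), s(a))))   [R2 at ε]
3. s(s(f(s(0), s(a))))  →  s(s(f(a, s(s(a)))))   [R1 at 1.1]
4. s(s(f(a, s(s(a)))))  →  s(s(s(a)))   [R5 at 1.1]

s(s(s(a)))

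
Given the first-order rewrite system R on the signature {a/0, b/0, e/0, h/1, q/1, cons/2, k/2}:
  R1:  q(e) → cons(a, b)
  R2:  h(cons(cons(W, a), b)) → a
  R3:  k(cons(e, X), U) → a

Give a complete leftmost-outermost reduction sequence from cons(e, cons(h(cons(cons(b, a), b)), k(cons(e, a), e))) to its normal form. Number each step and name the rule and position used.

cons(e, cons(a, a))

1. cons(e, cons(h(cons(cons(b, a), b)), k(cons(e, a), e)))  →  cons(e, cons(a, k(cons(e, a), e)))   [R2 at 2.1]
2. cons(e, cons(a, k(cons(e, a), e)))  →  cons(e, cons(a, a))   [R3 at 2.2]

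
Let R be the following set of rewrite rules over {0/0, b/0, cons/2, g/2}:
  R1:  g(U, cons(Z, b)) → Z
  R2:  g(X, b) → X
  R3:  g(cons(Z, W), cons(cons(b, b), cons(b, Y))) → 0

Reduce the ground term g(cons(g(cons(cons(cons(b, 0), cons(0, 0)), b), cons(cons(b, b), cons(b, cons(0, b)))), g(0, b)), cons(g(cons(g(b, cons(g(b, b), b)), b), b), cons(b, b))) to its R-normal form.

1. g(cons(g(cons(cons(cons(b, 0), cons(0, 0)), b), cons(cons(b, b), cons(b, cons(0, b)))), g(0, b)), cons(g(cons(g(b, cons(g(b, b), b)), b), b), cons(b, b)))  →  g(cons(0, g(0, b)), cons(g(cons(g(b, cons(g(b, b), b)), b), b), cons(b, b)))   [R3 at 1.1]
2. g(cons(0, g(0, b)), cons(g(cons(g(b, cons(g(b, b), b)), b), b), cons(b, b)))  →  g(cons(0, 0), cons(g(cons(g(b, cons(g(b, b), b)), b), b), cons(b, b)))   [R2 at 1.2]
3. g(cons(0, 0), cons(g(cons(g(b, cons(g(b, b), b)), b), b), cons(b, b)))  →  g(cons(0, 0), cons(cons(g(b, cons(g(b, b), b)), b), cons(b, b)))   [R2 at 2.1]
4. g(cons(0, 0), cons(cons(g(b, cons(g(b, b), b)), b), cons(b, b)))  →  g(cons(0, 0), cons(cons(g(b, b), b), cons(b, b)))   [R1 at 2.1.1]
5. g(cons(0, 0), cons(cons(g(b, b), b), cons(b, b)))  →  g(cons(0, 0), cons(cons(b, b), cons(b, b)))   [R2 at 2.1.1]
6. g(cons(0, 0), cons(cons(b, b), cons(b, b)))  →  0   [R3 at ε]

0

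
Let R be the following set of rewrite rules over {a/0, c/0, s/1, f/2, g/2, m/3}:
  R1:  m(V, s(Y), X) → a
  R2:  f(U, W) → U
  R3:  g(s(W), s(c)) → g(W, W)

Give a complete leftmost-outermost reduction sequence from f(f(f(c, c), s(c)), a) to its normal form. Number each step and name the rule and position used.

1. f(f(f(c, c), s(c)), a)  →  f(f(c, c), s(c))   [R2 at ε]
2. f(f(c, c), s(c))  →  f(c, c)   [R2 at ε]
3. f(c, c)  →  c   [R2 at ε]

c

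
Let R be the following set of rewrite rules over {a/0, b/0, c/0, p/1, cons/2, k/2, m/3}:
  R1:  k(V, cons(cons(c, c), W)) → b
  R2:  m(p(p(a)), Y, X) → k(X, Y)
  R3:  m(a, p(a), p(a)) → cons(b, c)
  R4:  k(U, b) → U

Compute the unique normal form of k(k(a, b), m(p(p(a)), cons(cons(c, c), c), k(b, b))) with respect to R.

a

1. k(k(a, b), m(p(p(a)), cons(cons(c, c), c), k(b, b)))  →  k(a, m(p(p(a)), cons(cons(c, c), c), k(b, b)))   [R4 at 1]
2. k(a, m(p(p(a)), cons(cons(c, c), c), k(b, b)))  →  k(a, k(k(b, b), cons(cons(c, c), c)))   [R2 at 2]
3. k(a, k(k(b, b), cons(cons(c, c), c)))  →  k(a, b)   [R1 at 2]
4. k(a, b)  →  a   [R4 at ε]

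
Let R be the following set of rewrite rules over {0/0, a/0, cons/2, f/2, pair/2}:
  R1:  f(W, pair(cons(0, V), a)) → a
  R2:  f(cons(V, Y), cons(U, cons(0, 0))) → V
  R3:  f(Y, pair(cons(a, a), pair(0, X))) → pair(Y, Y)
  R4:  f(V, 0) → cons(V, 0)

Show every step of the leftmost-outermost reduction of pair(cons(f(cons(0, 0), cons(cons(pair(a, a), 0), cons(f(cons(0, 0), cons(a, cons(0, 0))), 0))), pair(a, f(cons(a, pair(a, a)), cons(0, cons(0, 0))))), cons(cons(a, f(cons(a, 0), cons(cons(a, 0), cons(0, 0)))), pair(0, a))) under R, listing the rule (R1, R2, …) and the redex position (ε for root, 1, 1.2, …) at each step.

pair(cons(0, pair(a, a)), cons(cons(a, a), pair(0, a)))

1. pair(cons(f(cons(0, 0), cons(cons(pair(a, a), 0), cons(f(cons(0, 0), cons(a, cons(0, 0))), 0))), pair(a, f(cons(a, pair(a, a)), cons(0, cons(0, 0))))), cons(cons(a, f(cons(a, 0), cons(cons(a, 0), cons(0, 0)))), pair(0, a)))  →  pair(cons(f(cons(0, 0), cons(cons(pair(a, a), 0), cons(0, 0))), pair(a, f(cons(a, pair(a, a)), cons(0, cons(0, 0))))), cons(cons(a, f(cons(a, 0), cons(cons(a, 0), cons(0, 0)))), pair(0, a)))   [R2 at 1.1.2.2.1]
2. pair(cons(f(cons(0, 0), cons(cons(pair(a, a), 0), cons(0, 0))), pair(a, f(cons(a, pair(a, a)), cons(0, cons(0, 0))))), cons(cons(a, f(cons(a, 0), cons(cons(a, 0), cons(0, 0)))), pair(0, a)))  →  pair(cons(0, pair(a, f(cons(a, pair(a, a)), cons(0, cons(0, 0))))), cons(cons(a, f(cons(a, 0), cons(cons(a, 0), cons(0, 0)))), pair(0, a)))   [R2 at 1.1]
3. pair(cons(0, pair(a, f(cons(a, pair(a, a)), cons(0, cons(0, 0))))), cons(cons(a, f(cons(a, 0), cons(cons(a, 0), cons(0, 0)))), pair(0, a)))  →  pair(cons(0, pair(a, a)), cons(cons(a, f(cons(a, 0), cons(cons(a, 0), cons(0, 0)))), pair(0, a)))   [R2 at 1.2.2]
4. pair(cons(0, pair(a, a)), cons(cons(a, f(cons(a, 0), cons(cons(a, 0), cons(0, 0)))), pair(0, a)))  →  pair(cons(0, pair(a, a)), cons(cons(a, a), pair(0, a)))   [R2 at 2.1.2]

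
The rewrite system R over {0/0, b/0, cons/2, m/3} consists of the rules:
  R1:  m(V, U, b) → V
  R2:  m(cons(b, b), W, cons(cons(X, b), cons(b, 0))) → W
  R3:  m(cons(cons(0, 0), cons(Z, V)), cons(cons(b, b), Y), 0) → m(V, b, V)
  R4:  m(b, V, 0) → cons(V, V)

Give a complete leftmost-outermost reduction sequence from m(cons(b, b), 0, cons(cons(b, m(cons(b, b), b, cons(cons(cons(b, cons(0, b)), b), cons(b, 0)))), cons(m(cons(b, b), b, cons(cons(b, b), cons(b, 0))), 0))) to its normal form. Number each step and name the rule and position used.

1. m(cons(b, b), 0, cons(cons(b, m(cons(b, b), b, cons(cons(cons(b, cons(0, b)), b), cons(b, 0)))), cons(m(cons(b, b), b, cons(cons(b, b), cons(b, 0))), 0)))  →  m(cons(b, b), 0, cons(cons(b, b), cons(m(cons(b, b), b, cons(cons(b, b), cons(b, 0))), 0)))   [R2 at 3.1.2]
2. m(cons(b, b), 0, cons(cons(b, b), cons(m(cons(b, b), b, cons(cons(b, b), cons(b, 0))), 0)))  →  m(cons(b, b), 0, cons(cons(b, b), cons(b, 0)))   [R2 at 3.2.1]
3. m(cons(b, b), 0, cons(cons(b, b), cons(b, 0)))  →  0   [R2 at ε]

0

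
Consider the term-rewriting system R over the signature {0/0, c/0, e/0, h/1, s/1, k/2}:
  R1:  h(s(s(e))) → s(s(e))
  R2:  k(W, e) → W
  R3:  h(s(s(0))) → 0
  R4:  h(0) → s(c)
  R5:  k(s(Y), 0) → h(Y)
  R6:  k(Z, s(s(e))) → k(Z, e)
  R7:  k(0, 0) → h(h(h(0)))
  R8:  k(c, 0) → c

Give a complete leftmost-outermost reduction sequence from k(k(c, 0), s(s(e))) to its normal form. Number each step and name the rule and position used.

c

1. k(k(c, 0), s(s(e)))  →  k(k(c, 0), e)   [R6 at ε]
2. k(k(c, 0), e)  →  k(c, 0)   [R2 at ε]
3. k(c, 0)  →  c   [R8 at ε]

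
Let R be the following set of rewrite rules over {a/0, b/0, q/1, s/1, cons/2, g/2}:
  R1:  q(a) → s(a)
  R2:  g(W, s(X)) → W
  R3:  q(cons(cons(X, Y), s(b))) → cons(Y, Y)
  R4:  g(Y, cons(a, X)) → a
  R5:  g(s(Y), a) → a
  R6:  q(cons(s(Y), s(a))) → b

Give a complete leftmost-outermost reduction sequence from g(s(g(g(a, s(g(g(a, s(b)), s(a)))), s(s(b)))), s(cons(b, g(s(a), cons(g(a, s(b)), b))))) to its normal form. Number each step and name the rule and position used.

1. g(s(g(g(a, s(g(g(a, s(b)), s(a)))), s(s(b)))), s(cons(b, g(s(a), cons(g(a, s(b)), b)))))  →  s(g(g(a, s(g(g(a, s(b)), s(a)))), s(s(b))))   [R2 at ε]
2. s(g(g(a, s(g(g(a, s(b)), s(a)))), s(s(b))))  →  s(g(a, s(g(g(a, s(b)), s(a)))))   [R2 at 1]
3. s(g(a, s(g(g(a, s(b)), s(a)))))  →  s(a)   [R2 at 1]

s(a)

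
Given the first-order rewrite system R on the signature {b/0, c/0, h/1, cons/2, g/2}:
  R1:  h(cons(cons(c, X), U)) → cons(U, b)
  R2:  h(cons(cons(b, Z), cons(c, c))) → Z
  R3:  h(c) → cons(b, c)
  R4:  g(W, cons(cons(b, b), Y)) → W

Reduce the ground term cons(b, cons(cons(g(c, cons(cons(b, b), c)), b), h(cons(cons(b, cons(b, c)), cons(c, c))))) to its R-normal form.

1. cons(b, cons(cons(g(c, cons(cons(b, b), c)), b), h(cons(cons(b, cons(b, c)), cons(c, c)))))  →  cons(b, cons(cons(c, b), h(cons(cons(b, cons(b, c)), cons(c, c)))))   [R4 at 2.1.1]
2. cons(b, cons(cons(c, b), h(cons(cons(b, cons(b, c)), cons(c, c)))))  →  cons(b, cons(cons(c, b), cons(b, c)))   [R2 at 2.2]

cons(b, cons(cons(c, b), cons(b, c)))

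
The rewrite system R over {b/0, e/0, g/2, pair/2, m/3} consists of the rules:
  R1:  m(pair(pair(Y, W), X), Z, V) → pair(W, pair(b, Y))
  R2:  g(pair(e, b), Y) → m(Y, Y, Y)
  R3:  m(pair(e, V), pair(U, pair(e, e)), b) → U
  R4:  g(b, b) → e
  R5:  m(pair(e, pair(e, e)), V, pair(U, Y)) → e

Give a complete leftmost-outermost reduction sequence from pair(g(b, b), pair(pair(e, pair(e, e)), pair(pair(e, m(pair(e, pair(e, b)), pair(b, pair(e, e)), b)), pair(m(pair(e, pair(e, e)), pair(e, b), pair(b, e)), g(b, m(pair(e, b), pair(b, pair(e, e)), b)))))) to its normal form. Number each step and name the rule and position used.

1. pair(g(b, b), pair(pair(e, pair(e, e)), pair(pair(e, m(pair(e, pair(e, b)), pair(b, pair(e, e)), b)), pair(m(pair(e, pair(e, e)), pair(e, b), pair(b, e)), g(b, m(pair(e, b), pair(b, pair(e, e)), b))))))  →  pair(e, pair(pair(e, pair(e, e)), pair(pair(e, m(pair(e, pair(e, b)), pair(b, pair(e, e)), b)), pair(m(pair(e, pair(e, e)), pair(e, b), pair(b, e)), g(b, m(pair(e, b), pair(b, pair(e, e)), b))))))   [R4 at 1]
2. pair(e, pair(pair(e, pair(e, e)), pair(pair(e, m(pair(e, pair(e, b)), pair(b, pair(e, e)), b)), pair(m(pair(e, pair(e, e)), pair(e, b), pair(b, e)), g(b, m(pair(e, b), pair(b, pair(e, e)), b))))))  →  pair(e, pair(pair(e, pair(e, e)), pair(pair(e, b), pair(m(pair(e, pair(e, e)), pair(e, b), pair(b, e)), g(b, m(pair(e, b), pair(b, pair(e, e)), b))))))   [R3 at 2.2.1.2]
3. pair(e, pair(pair(e, pair(e, e)), pair(pair(e, b), pair(m(pair(e, pair(e, e)), pair(e, b), pair(b, e)), g(b, m(pair(e, b), pair(b, pair(e, e)), b))))))  →  pair(e, pair(pair(e, pair(e, e)), pair(pair(e, b), pair(e, g(b, m(pair(e, b), pair(b, pair(e, e)), b))))))   [R5 at 2.2.2.1]
4. pair(e, pair(pair(e, pair(e, e)), pair(pair(e, b), pair(e, g(b, m(pair(e, b), pair(b, pair(e, e)), b))))))  →  pair(e, pair(pair(e, pair(e, e)), pair(pair(e, b), pair(e, g(b, b)))))   [R3 at 2.2.2.2.2]
5. pair(e, pair(pair(e, pair(e, e)), pair(pair(e, b), pair(e, g(b, b)))))  →  pair(e, pair(pair(e, pair(e, e)), pair(pair(e, b), pair(e, e))))   [R4 at 2.2.2.2]

pair(e, pair(pair(e, pair(e, e)), pair(pair(e, b), pair(e, e))))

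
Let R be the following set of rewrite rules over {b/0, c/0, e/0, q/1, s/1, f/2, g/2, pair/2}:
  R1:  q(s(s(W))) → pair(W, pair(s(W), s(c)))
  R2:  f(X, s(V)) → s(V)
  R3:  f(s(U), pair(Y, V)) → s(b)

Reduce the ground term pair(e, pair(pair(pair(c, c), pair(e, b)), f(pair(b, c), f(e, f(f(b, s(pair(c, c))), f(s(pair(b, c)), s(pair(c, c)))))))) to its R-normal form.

pair(e, pair(pair(pair(c, c), pair(e, b)), s(pair(c, c))))

1. pair(e, pair(pair(pair(c, c), pair(e, b)), f(pair(b, c), f(e, f(f(b, s(pair(c, c))), f(s(pair(b, c)), s(pair(c, c))))))))  →  pair(e, pair(pair(pair(c, c), pair(e, b)), f(pair(b, c), f(e, f(s(pair(c, c)), f(s(pair(b, c)), s(pair(c, c))))))))   [R2 at 2.2.2.2.1]
2. pair(e, pair(pair(pair(c, c), pair(e, b)), f(pair(b, c), f(e, f(s(pair(c, c)), f(s(pair(b, c)), s(pair(c, c))))))))  →  pair(e, pair(pair(pair(c, c), pair(e, b)), f(pair(b, c), f(e, f(s(pair(c, c)), s(pair(c, c)))))))   [R2 at 2.2.2.2.2]
3. pair(e, pair(pair(pair(c, c), pair(e, b)), f(pair(b, c), f(e, f(s(pair(c, c)), s(pair(c, c)))))))  →  pair(e, pair(pair(pair(c, c), pair(e, b)), f(pair(b, c), f(e, s(pair(c, c))))))   [R2 at 2.2.2.2]
4. pair(e, pair(pair(pair(c, c), pair(e, b)), f(pair(b, c), f(e, s(pair(c, c))))))  →  pair(e, pair(pair(pair(c, c), pair(e, b)), f(pair(b, c), s(pair(c, c)))))   [R2 at 2.2.2]
5. pair(e, pair(pair(pair(c, c), pair(e, b)), f(pair(b, c), s(pair(c, c)))))  →  pair(e, pair(pair(pair(c, c), pair(e, b)), s(pair(c, c))))   [R2 at 2.2]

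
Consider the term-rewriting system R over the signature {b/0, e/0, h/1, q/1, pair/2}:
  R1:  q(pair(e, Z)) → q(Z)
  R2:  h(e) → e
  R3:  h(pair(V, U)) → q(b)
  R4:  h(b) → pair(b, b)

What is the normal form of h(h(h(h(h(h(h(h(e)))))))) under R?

1. h(h(h(h(h(h(h(h(e))))))))  →  h(h(h(h(h(h(h(e)))))))   [R2 at 1.1.1.1.1.1.1]
2. h(h(h(h(h(h(h(e)))))))  →  h(h(h(h(h(h(e))))))   [R2 at 1.1.1.1.1.1]
3. h(h(h(h(h(h(e))))))  →  h(h(h(h(h(e)))))   [R2 at 1.1.1.1.1]
4. h(h(h(h(h(e)))))  →  h(h(h(h(e))))   [R2 at 1.1.1.1]
5. h(h(h(h(e))))  →  h(h(h(e)))   [R2 at 1.1.1]
6. h(h(h(e)))  →  h(h(e))   [R2 at 1.1]
7. h(h(e))  →  h(e)   [R2 at 1]
8. h(e)  →  e   [R2 at ε]

e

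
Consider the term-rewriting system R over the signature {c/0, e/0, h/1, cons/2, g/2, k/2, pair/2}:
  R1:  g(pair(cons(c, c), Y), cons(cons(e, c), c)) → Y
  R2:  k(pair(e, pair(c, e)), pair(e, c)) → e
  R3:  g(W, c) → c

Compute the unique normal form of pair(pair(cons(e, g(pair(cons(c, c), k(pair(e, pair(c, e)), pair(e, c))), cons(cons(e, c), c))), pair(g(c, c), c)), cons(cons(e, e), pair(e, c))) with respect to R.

pair(pair(cons(e, e), pair(c, c)), cons(cons(e, e), pair(e, c)))

1. pair(pair(cons(e, g(pair(cons(c, c), k(pair(e, pair(c, e)), pair(e, c))), cons(cons(e, c), c))), pair(g(c, c), c)), cons(cons(e, e), pair(e, c)))  →  pair(pair(cons(e, k(pair(e, pair(c, e)), pair(e, c))), pair(g(c, c), c)), cons(cons(e, e), pair(e, c)))   [R1 at 1.1.2]
2. pair(pair(cons(e, k(pair(e, pair(c, e)), pair(e, c))), pair(g(c, c), c)), cons(cons(e, e), pair(e, c)))  →  pair(pair(cons(e, e), pair(g(c, c), c)), cons(cons(e, e), pair(e, c)))   [R2 at 1.1.2]
3. pair(pair(cons(e, e), pair(g(c, c), c)), cons(cons(e, e), pair(e, c)))  →  pair(pair(cons(e, e), pair(c, c)), cons(cons(e, e), pair(e, c)))   [R3 at 1.2.1]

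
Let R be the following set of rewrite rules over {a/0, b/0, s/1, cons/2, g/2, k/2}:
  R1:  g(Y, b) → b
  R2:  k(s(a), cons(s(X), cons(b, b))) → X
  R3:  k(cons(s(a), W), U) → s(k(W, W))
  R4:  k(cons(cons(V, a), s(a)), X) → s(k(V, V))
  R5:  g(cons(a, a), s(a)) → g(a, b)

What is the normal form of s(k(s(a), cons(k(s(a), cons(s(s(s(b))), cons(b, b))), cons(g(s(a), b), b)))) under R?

1. s(k(s(a), cons(k(s(a), cons(s(s(s(b))), cons(b, b))), cons(g(s(a), b), b))))  →  s(k(s(a), cons(s(s(b)), cons(g(s(a), b), b))))   [R2 at 1.2.1]
2. s(k(s(a), cons(s(s(b)), cons(g(s(a), b), b))))  →  s(k(s(a), cons(s(s(b)), cons(b, b))))   [R1 at 1.2.2.1]
3. s(k(s(a), cons(s(s(b)), cons(b, b))))  →  s(s(b))   [R2 at 1]

s(s(b))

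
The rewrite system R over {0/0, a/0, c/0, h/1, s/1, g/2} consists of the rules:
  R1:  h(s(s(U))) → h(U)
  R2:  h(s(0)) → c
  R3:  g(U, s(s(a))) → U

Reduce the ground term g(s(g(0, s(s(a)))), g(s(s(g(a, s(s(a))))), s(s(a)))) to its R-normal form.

s(0)

1. g(s(g(0, s(s(a)))), g(s(s(g(a, s(s(a))))), s(s(a))))  →  g(s(0), g(s(s(g(a, s(s(a))))), s(s(a))))   [R3 at 1.1]
2. g(s(0), g(s(s(g(a, s(s(a))))), s(s(a))))  →  g(s(0), s(s(g(a, s(s(a))))))   [R3 at 2]
3. g(s(0), s(s(g(a, s(s(a))))))  →  g(s(0), s(s(a)))   [R3 at 2.1.1]
4. g(s(0), s(s(a)))  →  s(0)   [R3 at ε]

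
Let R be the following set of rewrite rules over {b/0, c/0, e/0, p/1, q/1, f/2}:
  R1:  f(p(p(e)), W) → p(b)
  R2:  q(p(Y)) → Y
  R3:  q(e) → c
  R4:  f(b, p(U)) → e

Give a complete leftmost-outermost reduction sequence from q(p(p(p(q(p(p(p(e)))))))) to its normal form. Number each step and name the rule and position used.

1. q(p(p(p(q(p(p(p(e))))))))  →  p(p(q(p(p(p(e))))))   [R2 at ε]
2. p(p(q(p(p(p(e))))))  →  p(p(p(p(e))))   [R2 at 1.1]

p(p(p(p(e))))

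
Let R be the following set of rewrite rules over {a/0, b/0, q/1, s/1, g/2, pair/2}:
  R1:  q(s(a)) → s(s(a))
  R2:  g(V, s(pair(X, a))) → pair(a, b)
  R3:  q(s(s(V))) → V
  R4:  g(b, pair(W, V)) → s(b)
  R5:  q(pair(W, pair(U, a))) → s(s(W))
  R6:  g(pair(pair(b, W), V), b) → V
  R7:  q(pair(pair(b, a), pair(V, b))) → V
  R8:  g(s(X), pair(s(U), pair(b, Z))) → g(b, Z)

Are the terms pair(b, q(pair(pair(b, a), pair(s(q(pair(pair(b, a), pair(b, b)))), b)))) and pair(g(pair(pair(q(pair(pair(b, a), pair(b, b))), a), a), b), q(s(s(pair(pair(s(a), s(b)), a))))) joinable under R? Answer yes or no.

Reduce t₁ = pair(b, q(pair(pair(b, a), pair(s(q(pair(pair(b, a), pair(b, b)))), b)))):
1. pair(b, q(pair(pair(b, a), pair(s(q(pair(pair(b, a), pair(b, b)))), b))))  →  pair(b, s(q(pair(pair(b, a), pair(b, b)))))   [R7 at 2]
2. pair(b, s(q(pair(pair(b, a), pair(b, b)))))  →  pair(b, s(b))   [R7 at 2.1]

Reduce t₂ = pair(g(pair(pair(q(pair(pair(b, a), pair(b, b))), a), a), b), q(s(s(pair(pair(s(a), s(b)), a))))):
1. pair(g(pair(pair(q(pair(pair(b, a), pair(b, b))), a), a), b), q(s(s(pair(pair(s(a), s(b)), a)))))  →  pair(g(pair(pair(b, a), a), b), q(s(s(pair(pair(s(a), s(b)), a)))))   [R7 at 1.1.1.1]
2. pair(g(pair(pair(b, a), a), b), q(s(s(pair(pair(s(a), s(b)), a)))))  →  pair(a, q(s(s(pair(pair(s(a), s(b)), a)))))   [R6 at 1]
3. pair(a, q(s(s(pair(pair(s(a), s(b)), a)))))  →  pair(a, pair(pair(s(a), s(b)), a))   [R3 at 2]

no — NF(t₁) = pair(b, s(b)), NF(t₂) = pair(a, pair(pair(s(a), s(b)), a))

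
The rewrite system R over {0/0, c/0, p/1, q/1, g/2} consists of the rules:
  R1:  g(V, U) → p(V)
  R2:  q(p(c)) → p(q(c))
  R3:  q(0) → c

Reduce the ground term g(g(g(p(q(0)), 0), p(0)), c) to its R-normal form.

1. g(g(g(p(q(0)), 0), p(0)), c)  →  p(g(g(p(q(0)), 0), p(0)))   [R1 at ε]
2. p(g(g(p(q(0)), 0), p(0)))  →  p(p(g(p(q(0)), 0)))   [R1 at 1]
3. p(p(g(p(q(0)), 0)))  →  p(p(p(p(q(0)))))   [R1 at 1.1]
4. p(p(p(p(q(0)))))  →  p(p(p(p(c))))   [R3 at 1.1.1.1]

p(p(p(p(c))))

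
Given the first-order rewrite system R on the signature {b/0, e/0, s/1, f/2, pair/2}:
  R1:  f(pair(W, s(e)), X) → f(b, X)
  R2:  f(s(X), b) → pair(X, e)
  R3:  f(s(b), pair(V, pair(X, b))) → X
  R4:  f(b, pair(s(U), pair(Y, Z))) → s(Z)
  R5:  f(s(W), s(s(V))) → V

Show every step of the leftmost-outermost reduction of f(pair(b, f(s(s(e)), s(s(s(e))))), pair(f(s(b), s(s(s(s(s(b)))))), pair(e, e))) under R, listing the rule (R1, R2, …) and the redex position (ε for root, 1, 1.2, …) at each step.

1. f(pair(b, f(s(s(e)), s(s(s(e))))), pair(f(s(b), s(s(s(s(s(b)))))), pair(e, e)))  →  f(pair(b, s(e)), pair(f(s(b), s(s(s(s(s(b)))))), pair(e, e)))   [R5 at 1.2]
2. f(pair(b, s(e)), pair(f(s(b), s(s(s(s(s(b)))))), pair(e, e)))  →  f(b, pair(f(s(b), s(s(s(s(s(b)))))), pair(e, e)))   [R1 at ε]
3. f(b, pair(f(s(b), s(s(s(s(s(b)))))), pair(e, e)))  →  f(b, pair(s(s(s(b))), pair(e, e)))   [R5 at 2.1]
4. f(b, pair(s(s(s(b))), pair(e, e)))  →  s(e)   [R4 at ε]

s(e)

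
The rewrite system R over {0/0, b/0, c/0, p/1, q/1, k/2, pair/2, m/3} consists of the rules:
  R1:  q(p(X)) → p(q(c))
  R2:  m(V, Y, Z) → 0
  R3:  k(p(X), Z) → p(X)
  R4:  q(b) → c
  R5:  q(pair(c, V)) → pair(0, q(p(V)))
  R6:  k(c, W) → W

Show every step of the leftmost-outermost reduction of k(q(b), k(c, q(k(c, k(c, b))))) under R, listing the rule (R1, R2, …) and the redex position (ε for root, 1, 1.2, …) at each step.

c

1. k(q(b), k(c, q(k(c, k(c, b)))))  →  k(c, k(c, q(k(c, k(c, b)))))   [R4 at 1]
2. k(c, k(c, q(k(c, k(c, b)))))  →  k(c, q(k(c, k(c, b))))   [R6 at ε]
3. k(c, q(k(c, k(c, b))))  →  q(k(c, k(c, b)))   [R6 at ε]
4. q(k(c, k(c, b)))  →  q(k(c, b))   [R6 at 1]
5. q(k(c, b))  →  q(b)   [R6 at 1]
6. q(b)  →  c   [R4 at ε]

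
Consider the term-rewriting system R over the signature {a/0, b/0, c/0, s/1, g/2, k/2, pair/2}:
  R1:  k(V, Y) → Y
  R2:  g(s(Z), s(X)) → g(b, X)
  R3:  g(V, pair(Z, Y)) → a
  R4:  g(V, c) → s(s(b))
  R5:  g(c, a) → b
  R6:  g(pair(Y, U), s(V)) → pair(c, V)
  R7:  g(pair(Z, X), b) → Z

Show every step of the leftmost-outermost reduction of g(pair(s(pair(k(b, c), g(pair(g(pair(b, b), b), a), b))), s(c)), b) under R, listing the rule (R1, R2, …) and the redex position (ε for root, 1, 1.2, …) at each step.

s(pair(c, b))

1. g(pair(s(pair(k(b, c), g(pair(g(pair(b, b), b), a), b))), s(c)), b)  →  s(pair(k(b, c), g(pair(g(pair(b, b), b), a), b)))   [R7 at ε]
2. s(pair(k(b, c), g(pair(g(pair(b, b), b), a), b)))  →  s(pair(c, g(pair(g(pair(b, b), b), a), b)))   [R1 at 1.1]
3. s(pair(c, g(pair(g(pair(b, b), b), a), b)))  →  s(pair(c, g(pair(b, b), b)))   [R7 at 1.2]
4. s(pair(c, g(pair(b, b), b)))  →  s(pair(c, b))   [R7 at 1.2]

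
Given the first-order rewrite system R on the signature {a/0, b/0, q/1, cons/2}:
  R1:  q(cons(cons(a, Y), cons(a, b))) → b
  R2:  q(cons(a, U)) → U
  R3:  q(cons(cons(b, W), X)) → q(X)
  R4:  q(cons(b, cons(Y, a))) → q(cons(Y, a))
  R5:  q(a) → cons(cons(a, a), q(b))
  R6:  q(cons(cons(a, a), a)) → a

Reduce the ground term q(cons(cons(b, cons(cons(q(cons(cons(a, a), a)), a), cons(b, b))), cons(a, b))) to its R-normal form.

1. q(cons(cons(b, cons(cons(q(cons(cons(a, a), a)), a), cons(b, b))), cons(a, b)))  →  q(cons(a, b))   [R3 at ε]
2. q(cons(a, b))  →  b   [R2 at ε]

b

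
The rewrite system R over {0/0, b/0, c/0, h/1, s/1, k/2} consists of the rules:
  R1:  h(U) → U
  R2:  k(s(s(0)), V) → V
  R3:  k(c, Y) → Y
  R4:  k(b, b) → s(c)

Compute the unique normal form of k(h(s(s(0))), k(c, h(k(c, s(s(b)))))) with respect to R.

1. k(h(s(s(0))), k(c, h(k(c, s(s(b))))))  →  k(s(s(0)), k(c, h(k(c, s(s(b))))))   [R1 at 1]
2. k(s(s(0)), k(c, h(k(c, s(s(b))))))  →  k(c, h(k(c, s(s(b)))))   [R2 at ε]
3. k(c, h(k(c, s(s(b)))))  →  h(k(c, s(s(b))))   [R3 at ε]
4. h(k(c, s(s(b))))  →  k(c, s(s(b)))   [R1 at ε]
5. k(c, s(s(b)))  →  s(s(b))   [R3 at ε]

s(s(b))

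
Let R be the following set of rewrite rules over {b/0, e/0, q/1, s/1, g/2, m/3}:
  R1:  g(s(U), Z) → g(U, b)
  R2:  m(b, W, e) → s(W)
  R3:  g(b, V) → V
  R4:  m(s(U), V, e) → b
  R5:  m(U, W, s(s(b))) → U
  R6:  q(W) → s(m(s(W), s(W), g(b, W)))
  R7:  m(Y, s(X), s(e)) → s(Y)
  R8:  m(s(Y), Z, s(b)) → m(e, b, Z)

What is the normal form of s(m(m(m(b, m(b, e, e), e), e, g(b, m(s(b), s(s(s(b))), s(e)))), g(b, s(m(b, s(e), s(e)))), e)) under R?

s(b)

1. s(m(m(m(b, m(b, e, e), e), e, g(b, m(s(b), s(s(s(b))), s(e)))), g(b, s(m(b, s(e), s(e)))), e))  →  s(m(m(s(m(b, e, e)), e, g(b, m(s(b), s(s(s(b))), s(e)))), g(b, s(m(b, s(e), s(e)))), e))   [R2 at 1.1.1]
2. s(m(m(s(m(b, e, e)), e, g(b, m(s(b), s(s(s(b))), s(e)))), g(b, s(m(b, s(e), s(e)))), e))  →  s(m(m(s(s(e)), e, g(b, m(s(b), s(s(s(b))), s(e)))), g(b, s(m(b, s(e), s(e)))), e))   [R2 at 1.1.1.1]
3. s(m(m(s(s(e)), e, g(b, m(s(b), s(s(s(b))), s(e)))), g(b, s(m(b, s(e), s(e)))), e))  →  s(m(m(s(s(e)), e, m(s(b), s(s(s(b))), s(e))), g(b, s(m(b, s(e), s(e)))), e))   [R3 at 1.1.3]
4. s(m(m(s(s(e)), e, m(s(b), s(s(s(b))), s(e))), g(b, s(m(b, s(e), s(e)))), e))  →  s(m(m(s(s(e)), e, s(s(b))), g(b, s(m(b, s(e), s(e)))), e))   [R7 at 1.1.3]
5. s(m(m(s(s(e)), e, s(s(b))), g(b, s(m(b, s(e), s(e)))), e))  →  s(m(s(s(e)), g(b, s(m(b, s(e), s(e)))), e))   [R5 at 1.1]
6. s(m(s(s(e)), g(b, s(m(b, s(e), s(e)))), e))  →  s(b)   [R4 at 1]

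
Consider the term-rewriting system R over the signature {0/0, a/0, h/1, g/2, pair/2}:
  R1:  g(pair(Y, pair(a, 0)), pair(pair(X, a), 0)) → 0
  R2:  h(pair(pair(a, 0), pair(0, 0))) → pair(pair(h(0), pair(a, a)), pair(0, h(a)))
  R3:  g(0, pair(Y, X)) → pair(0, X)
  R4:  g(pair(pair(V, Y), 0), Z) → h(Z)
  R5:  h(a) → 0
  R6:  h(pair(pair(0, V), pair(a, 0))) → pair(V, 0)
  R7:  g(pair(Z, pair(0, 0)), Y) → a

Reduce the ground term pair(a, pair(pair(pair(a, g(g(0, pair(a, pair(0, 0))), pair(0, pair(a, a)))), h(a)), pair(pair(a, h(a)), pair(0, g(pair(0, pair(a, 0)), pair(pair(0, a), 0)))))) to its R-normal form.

1. pair(a, pair(pair(pair(a, g(g(0, pair(a, pair(0, 0))), pair(0, pair(a, a)))), h(a)), pair(pair(a, h(a)), pair(0, g(pair(0, pair(a, 0)), pair(pair(0, a), 0))))))  →  pair(a, pair(pair(pair(a, g(pair(0, pair(0, 0)), pair(0, pair(a, a)))), h(a)), pair(pair(a, h(a)), pair(0, g(pair(0, pair(a, 0)), pair(pair(0, a), 0))))))   [R3 at 2.1.1.2.1]
2. pair(a, pair(pair(pair(a, g(pair(0, pair(0, 0)), pair(0, pair(a, a)))), h(a)), pair(pair(a, h(a)), pair(0, g(pair(0, pair(a, 0)), pair(pair(0, a), 0))))))  →  pair(a, pair(pair(pair(a, a), h(a)), pair(pair(a, h(a)), pair(0, g(pair(0, pair(a, 0)), pair(pair(0, a), 0))))))   [R7 at 2.1.1.2]
3. pair(a, pair(pair(pair(a, a), h(a)), pair(pair(a, h(a)), pair(0, g(pair(0, pair(a, 0)), pair(pair(0, a), 0))))))  →  pair(a, pair(pair(pair(a, a), 0), pair(pair(a, h(a)), pair(0, g(pair(0, pair(a, 0)), pair(pair(0, a), 0))))))   [R5 at 2.1.2]
4. pair(a, pair(pair(pair(a, a), 0), pair(pair(a, h(a)), pair(0, g(pair(0, pair(a, 0)), pair(pair(0, a), 0))))))  →  pair(a, pair(pair(pair(a, a), 0), pair(pair(a, 0), pair(0, g(pair(0, pair(a, 0)), pair(pair(0, a), 0))))))   [R5 at 2.2.1.2]
5. pair(a, pair(pair(pair(a, a), 0), pair(pair(a, 0), pair(0, g(pair(0, pair(a, 0)), pair(pair(0, a), 0))))))  →  pair(a, pair(pair(pair(a, a), 0), pair(pair(a, 0), pair(0, 0))))   [R1 at 2.2.2.2]

pair(a, pair(pair(pair(a, a), 0), pair(pair(a, 0), pair(0, 0))))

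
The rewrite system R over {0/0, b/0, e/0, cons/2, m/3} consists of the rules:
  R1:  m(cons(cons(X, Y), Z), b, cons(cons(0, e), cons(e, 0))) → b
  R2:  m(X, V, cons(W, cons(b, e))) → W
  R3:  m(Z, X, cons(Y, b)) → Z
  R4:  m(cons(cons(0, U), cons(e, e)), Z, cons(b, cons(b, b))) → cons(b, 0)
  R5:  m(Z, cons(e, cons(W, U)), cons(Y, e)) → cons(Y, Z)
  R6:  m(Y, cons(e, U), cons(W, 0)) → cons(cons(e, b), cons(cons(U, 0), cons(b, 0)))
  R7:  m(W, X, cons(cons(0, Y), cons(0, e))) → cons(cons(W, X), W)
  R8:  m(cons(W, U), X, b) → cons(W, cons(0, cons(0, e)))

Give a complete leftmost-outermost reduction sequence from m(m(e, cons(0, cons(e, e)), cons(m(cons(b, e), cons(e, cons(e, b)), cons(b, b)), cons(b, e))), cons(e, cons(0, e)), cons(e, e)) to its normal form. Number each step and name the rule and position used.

cons(e, cons(b, e))

1. m(m(e, cons(0, cons(e, e)), cons(m(cons(b, e), cons(e, cons(e, b)), cons(b, b)), cons(b, e))), cons(e, cons(0, e)), cons(e, e))  →  cons(e, m(e, cons(0, cons(e, e)), cons(m(cons(b, e), cons(e, cons(e, b)), cons(b, b)), cons(b, e))))   [R5 at ε]
2. cons(e, m(e, cons(0, cons(e, e)), cons(m(cons(b, e), cons(e, cons(e, b)), cons(b, b)), cons(b, e))))  →  cons(e, m(cons(b, e), cons(e, cons(e, b)), cons(b, b)))   [R2 at 2]
3. cons(e, m(cons(b, e), cons(e, cons(e, b)), cons(b, b)))  →  cons(e, cons(b, e))   [R3 at 2]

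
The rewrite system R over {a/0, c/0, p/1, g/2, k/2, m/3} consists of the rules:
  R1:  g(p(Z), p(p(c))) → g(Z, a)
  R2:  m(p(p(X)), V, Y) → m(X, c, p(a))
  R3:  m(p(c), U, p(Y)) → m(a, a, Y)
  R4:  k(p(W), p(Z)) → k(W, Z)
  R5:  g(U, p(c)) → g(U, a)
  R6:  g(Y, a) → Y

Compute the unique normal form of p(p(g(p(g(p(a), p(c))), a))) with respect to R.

1. p(p(g(p(g(p(a), p(c))), a)))  →  p(p(p(g(p(a), p(c)))))   [R6 at 1.1]
2. p(p(p(g(p(a), p(c)))))  →  p(p(p(g(p(a), a))))   [R5 at 1.1.1]
3. p(p(p(g(p(a), a))))  →  p(p(p(p(a))))   [R6 at 1.1.1]

p(p(p(p(a))))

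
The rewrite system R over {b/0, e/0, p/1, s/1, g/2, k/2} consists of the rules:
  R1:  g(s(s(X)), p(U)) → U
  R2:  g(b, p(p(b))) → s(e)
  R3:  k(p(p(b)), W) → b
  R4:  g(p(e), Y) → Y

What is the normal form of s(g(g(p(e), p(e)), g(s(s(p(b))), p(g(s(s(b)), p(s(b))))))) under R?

s(s(b))

1. s(g(g(p(e), p(e)), g(s(s(p(b))), p(g(s(s(b)), p(s(b)))))))  →  s(g(p(e), g(s(s(p(b))), p(g(s(s(b)), p(s(b)))))))   [R4 at 1.1]
2. s(g(p(e), g(s(s(p(b))), p(g(s(s(b)), p(s(b)))))))  →  s(g(s(s(p(b))), p(g(s(s(b)), p(s(b))))))   [R4 at 1]
3. s(g(s(s(p(b))), p(g(s(s(b)), p(s(b))))))  →  s(g(s(s(b)), p(s(b))))   [R1 at 1]
4. s(g(s(s(b)), p(s(b))))  →  s(s(b))   [R1 at 1]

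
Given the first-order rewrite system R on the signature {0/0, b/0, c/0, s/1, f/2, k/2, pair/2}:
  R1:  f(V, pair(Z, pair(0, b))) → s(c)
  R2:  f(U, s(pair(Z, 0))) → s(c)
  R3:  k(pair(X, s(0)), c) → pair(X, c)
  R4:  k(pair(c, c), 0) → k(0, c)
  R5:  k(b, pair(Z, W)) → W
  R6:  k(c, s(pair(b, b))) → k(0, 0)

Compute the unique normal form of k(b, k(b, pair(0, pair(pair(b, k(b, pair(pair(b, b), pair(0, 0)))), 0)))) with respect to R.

0

1. k(b, k(b, pair(0, pair(pair(b, k(b, pair(pair(b, b), pair(0, 0)))), 0))))  →  k(b, pair(pair(b, k(b, pair(pair(b, b), pair(0, 0)))), 0))   [R5 at 2]
2. k(b, pair(pair(b, k(b, pair(pair(b, b), pair(0, 0)))), 0))  →  0   [R5 at ε]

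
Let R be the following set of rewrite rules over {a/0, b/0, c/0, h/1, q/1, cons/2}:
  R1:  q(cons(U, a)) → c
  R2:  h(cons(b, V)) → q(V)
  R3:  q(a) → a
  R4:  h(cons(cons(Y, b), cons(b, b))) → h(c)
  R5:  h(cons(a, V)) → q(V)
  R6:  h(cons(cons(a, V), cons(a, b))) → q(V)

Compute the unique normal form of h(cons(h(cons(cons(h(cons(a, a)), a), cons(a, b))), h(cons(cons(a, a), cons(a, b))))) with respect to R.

1. h(cons(h(cons(cons(h(cons(a, a)), a), cons(a, b))), h(cons(cons(a, a), cons(a, b)))))  →  h(cons(h(cons(cons(q(a), a), cons(a, b))), h(cons(cons(a, a), cons(a, b)))))   [R5 at 1.1.1.1.1]
2. h(cons(h(cons(cons(q(a), a), cons(a, b))), h(cons(cons(a, a), cons(a, b)))))  →  h(cons(h(cons(cons(a, a), cons(a, b))), h(cons(cons(a, a), cons(a, b)))))   [R3 at 1.1.1.1.1]
3. h(cons(h(cons(cons(a, a), cons(a, b))), h(cons(cons(a, a), cons(a, b)))))  →  h(cons(q(a), h(cons(cons(a, a), cons(a, b)))))   [R6 at 1.1]
4. h(cons(q(a), h(cons(cons(a, a), cons(a, b)))))  →  h(cons(a, h(cons(cons(a, a), cons(a, b)))))   [R3 at 1.1]
5. h(cons(a, h(cons(cons(a, a), cons(a, b)))))  →  q(h(cons(cons(a, a), cons(a, b))))   [R5 at ε]
6. q(h(cons(cons(a, a), cons(a, b))))  →  q(q(a))   [R6 at 1]
7. q(q(a))  →  q(a)   [R3 at 1]
8. q(a)  →  a   [R3 at ε]

a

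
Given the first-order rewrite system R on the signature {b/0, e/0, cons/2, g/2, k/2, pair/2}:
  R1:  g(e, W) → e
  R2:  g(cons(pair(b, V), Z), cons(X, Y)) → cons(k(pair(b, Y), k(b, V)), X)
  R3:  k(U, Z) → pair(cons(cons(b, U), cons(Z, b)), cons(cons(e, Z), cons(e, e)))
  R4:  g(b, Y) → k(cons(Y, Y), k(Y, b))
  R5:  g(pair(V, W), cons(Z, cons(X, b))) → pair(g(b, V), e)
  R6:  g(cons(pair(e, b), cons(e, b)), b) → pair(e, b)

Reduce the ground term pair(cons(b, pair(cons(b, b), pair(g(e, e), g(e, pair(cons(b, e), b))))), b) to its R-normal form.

pair(cons(b, pair(cons(b, b), pair(e, e))), b)

1. pair(cons(b, pair(cons(b, b), pair(g(e, e), g(e, pair(cons(b, e), b))))), b)  →  pair(cons(b, pair(cons(b, b), pair(e, g(e, pair(cons(b, e), b))))), b)   [R1 at 1.2.2.1]
2. pair(cons(b, pair(cons(b, b), pair(e, g(e, pair(cons(b, e), b))))), b)  →  pair(cons(b, pair(cons(b, b), pair(e, e))), b)   [R1 at 1.2.2.2]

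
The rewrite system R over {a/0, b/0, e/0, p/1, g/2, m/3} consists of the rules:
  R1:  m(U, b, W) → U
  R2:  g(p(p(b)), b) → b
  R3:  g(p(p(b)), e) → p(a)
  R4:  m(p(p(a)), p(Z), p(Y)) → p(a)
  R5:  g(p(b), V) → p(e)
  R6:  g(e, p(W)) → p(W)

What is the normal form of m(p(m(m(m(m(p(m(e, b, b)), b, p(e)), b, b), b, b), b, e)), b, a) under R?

p(p(e))

1. m(p(m(m(m(m(p(m(e, b, b)), b, p(e)), b, b), b, b), b, e)), b, a)  →  p(m(m(m(m(p(m(e, b, b)), b, p(e)), b, b), b, b), b, e))   [R1 at ε]
2. p(m(m(m(m(p(m(e, b, b)), b, p(e)), b, b), b, b), b, e))  →  p(m(m(m(p(m(e, b, b)), b, p(e)), b, b), b, b))   [R1 at 1]
3. p(m(m(m(p(m(e, b, b)), b, p(e)), b, b), b, b))  →  p(m(m(p(m(e, b, b)), b, p(e)), b, b))   [R1 at 1]
4. p(m(m(p(m(e, b, b)), b, p(e)), b, b))  →  p(m(p(m(e, b, b)), b, p(e)))   [R1 at 1]
5. p(m(p(m(e, b, b)), b, p(e)))  →  p(p(m(e, b, b)))   [R1 at 1]
6. p(p(m(e, b, b)))  →  p(p(e))   [R1 at 1.1]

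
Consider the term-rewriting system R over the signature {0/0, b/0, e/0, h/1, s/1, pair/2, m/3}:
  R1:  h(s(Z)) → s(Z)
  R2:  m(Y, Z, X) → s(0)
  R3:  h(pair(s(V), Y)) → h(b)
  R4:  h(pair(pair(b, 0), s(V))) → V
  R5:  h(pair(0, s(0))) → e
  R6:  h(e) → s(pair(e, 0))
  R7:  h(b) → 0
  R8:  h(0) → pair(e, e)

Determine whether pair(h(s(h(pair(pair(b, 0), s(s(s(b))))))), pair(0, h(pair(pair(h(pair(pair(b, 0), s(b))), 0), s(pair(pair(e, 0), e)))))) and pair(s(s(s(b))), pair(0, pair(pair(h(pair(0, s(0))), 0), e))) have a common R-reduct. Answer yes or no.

yes — NF(t₁) = pair(s(s(s(b))), pair(0, pair(pair(e, 0), e))), NF(t₂) = pair(s(s(s(b))), pair(0, pair(pair(e, 0), e)))

Reduce t₁ = pair(h(s(h(pair(pair(b, 0), s(s(s(b))))))), pair(0, h(pair(pair(h(pair(pair(b, 0), s(b))), 0), s(pair(pair(e, 0), e)))))):
1. pair(h(s(h(pair(pair(b, 0), s(s(s(b))))))), pair(0, h(pair(pair(h(pair(pair(b, 0), s(b))), 0), s(pair(pair(e, 0), e))))))  →  pair(s(h(pair(pair(b, 0), s(s(s(b)))))), pair(0, h(pair(pair(h(pair(pair(b, 0), s(b))), 0), s(pair(pair(e, 0), e))))))   [R1 at 1]
2. pair(s(h(pair(pair(b, 0), s(s(s(b)))))), pair(0, h(pair(pair(h(pair(pair(b, 0), s(b))), 0), s(pair(pair(e, 0), e))))))  →  pair(s(s(s(b))), pair(0, h(pair(pair(h(pair(pair(b, 0), s(b))), 0), s(pair(pair(e, 0), e))))))   [R4 at 1.1]
3. pair(s(s(s(b))), pair(0, h(pair(pair(h(pair(pair(b, 0), s(b))), 0), s(pair(pair(e, 0), e))))))  →  pair(s(s(s(b))), pair(0, h(pair(pair(b, 0), s(pair(pair(e, 0), e))))))   [R4 at 2.2.1.1.1]
4. pair(s(s(s(b))), pair(0, h(pair(pair(b, 0), s(pair(pair(e, 0), e))))))  →  pair(s(s(s(b))), pair(0, pair(pair(e, 0), e)))   [R4 at 2.2]

Reduce t₂ = pair(s(s(s(b))), pair(0, pair(pair(h(pair(0, s(0))), 0), e))):
1. pair(s(s(s(b))), pair(0, pair(pair(h(pair(0, s(0))), 0), e)))  →  pair(s(s(s(b))), pair(0, pair(pair(e, 0), e)))   [R5 at 2.2.1.1]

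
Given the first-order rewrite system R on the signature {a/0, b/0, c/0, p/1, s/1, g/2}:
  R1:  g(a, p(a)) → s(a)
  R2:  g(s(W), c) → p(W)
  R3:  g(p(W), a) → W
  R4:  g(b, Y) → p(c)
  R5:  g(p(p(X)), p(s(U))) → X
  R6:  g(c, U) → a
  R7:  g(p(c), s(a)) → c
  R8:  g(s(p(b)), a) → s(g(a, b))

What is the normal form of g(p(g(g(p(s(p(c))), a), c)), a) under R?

1. g(p(g(g(p(s(p(c))), a), c)), a)  →  g(g(p(s(p(c))), a), c)   [R3 at ε]
2. g(g(p(s(p(c))), a), c)  →  g(s(p(c)), c)   [R3 at 1]
3. g(s(p(c)), c)  →  p(p(c))   [R2 at ε]

p(p(c))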